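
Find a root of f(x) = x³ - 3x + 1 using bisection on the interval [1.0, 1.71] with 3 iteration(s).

f(x) = x³ - 3x + 1
Initial interval: [1.0, 1.71]

Iteration 1:
  c_1 = (1.000000 + 1.710000)/2 = 1.355000
  f(c_1) = f(1.355000) = -0.577186
  f(a) × f(c) ≥ 0, new interval: [1.355000, 1.710000]
Iteration 2:
  c_2 = (1.355000 + 1.710000)/2 = 1.532500
  f(c_2) = f(1.532500) = 0.001662
  f(a) × f(c) < 0, new interval: [1.355000, 1.532500]
Iteration 3:
  c_3 = (1.355000 + 1.532500)/2 = 1.443750
  f(c_3) = f(1.443750) = -0.321877
  f(a) × f(c) ≥ 0, new interval: [1.443750, 1.532500]

After 3 iteration(s), the approximation is c_3 = 1.443750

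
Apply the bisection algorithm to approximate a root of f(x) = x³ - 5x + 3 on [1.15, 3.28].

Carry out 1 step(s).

f(x) = x³ - 5x + 3
Initial interval: [1.15, 3.28]

Iteration 1:
  c_1 = (1.150000 + 3.280000)/2 = 2.215000
  f(c_1) = f(2.215000) = 2.792288
  f(a) × f(c) < 0, new interval: [1.150000, 2.215000]

After 1 iteration(s), the approximation is c_1 = 2.215000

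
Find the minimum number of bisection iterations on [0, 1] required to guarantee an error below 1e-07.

We need (b-a)/2^n ≤ 1e-07
(1 - 0)/2^n ≤ 1e-07
1/2^n ≤ 1e-07
2^n ≥ 10000000
n ≥ log₂(10000000) = 23.25
n ≥ 24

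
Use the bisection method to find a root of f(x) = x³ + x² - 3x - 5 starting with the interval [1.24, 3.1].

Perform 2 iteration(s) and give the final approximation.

f(x) = x³ + x² - 3x - 5
Initial interval: [1.24, 3.1]

Iteration 1:
  c_1 = (1.240000 + 3.100000)/2 = 2.170000
  f(c_1) = f(2.170000) = 3.417213
  f(a) × f(c) < 0, new interval: [1.240000, 2.170000]
Iteration 2:
  c_2 = (1.240000 + 2.170000)/2 = 1.705000
  f(c_2) = f(1.705000) = -2.251497
  f(a) × f(c) ≥ 0, new interval: [1.705000, 2.170000]

After 2 iteration(s), the approximation is c_2 = 1.705000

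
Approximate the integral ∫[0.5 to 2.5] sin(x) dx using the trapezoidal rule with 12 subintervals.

f(x) = sin(x)
a = 0.5, b = 2.5, n = 12
h = (b - a)/n = 0.166667

Trapezoidal rule: (h/2)[f(x₀) + 2f(x₁) + 2f(x₂) + ... + f(xₙ)]

x_0 = 0.5000, f(x_0) = 0.479426, coefficient = 1
x_1 = 0.6667, f(x_1) = 0.618370, coefficient = 2
x_2 = 0.8333, f(x_2) = 0.740177, coefficient = 2
x_3 = 1.0000, f(x_3) = 0.841471, coefficient = 2
x_4 = 1.1667, f(x_4) = 0.919445, coefficient = 2
x_5 = 1.3333, f(x_5) = 0.971938, coefficient = 2
x_6 = 1.5000, f(x_6) = 0.997495, coefficient = 2
x_7 = 1.6667, f(x_7) = 0.995408, coefficient = 2
x_8 = 1.8333, f(x_8) = 0.965735, coefficient = 2
x_9 = 2.0000, f(x_9) = 0.909297, coefficient = 2
x_10 = 2.1667, f(x_10) = 0.827660, coefficient = 2
x_11 = 2.3333, f(x_11) = 0.723086, coefficient = 2
x_12 = 2.5000, f(x_12) = 0.598472, coefficient = 1

I ≈ (0.166667/2) × 20.098061 = 1.674838
Exact value: 1.678726
Error: 0.003888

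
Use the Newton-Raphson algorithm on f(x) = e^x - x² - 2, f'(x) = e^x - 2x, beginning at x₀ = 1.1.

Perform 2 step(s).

f(x) = e^x - x² - 2
f'(x) = e^x - 2x
x₀ = 1.1

Newton-Raphson formula: x_{n+1} = x_n - f(x_n)/f'(x_n)

Iteration 1:
  f(1.100000) = -0.205834
  f'(1.100000) = 0.804166
  x_1 = 1.100000 - (-0.205834)/0.804166 = 1.355960
Iteration 2:
  f(1.355960) = 0.041856
  f'(1.355960) = 1.168564
  x_2 = 1.355960 - 0.041856/1.168564 = 1.320141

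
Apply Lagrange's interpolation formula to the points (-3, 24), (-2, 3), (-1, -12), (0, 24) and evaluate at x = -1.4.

Lagrange interpolation formula:
P(x) = Σ yᵢ × Lᵢ(x)
where Lᵢ(x) = Π_{j≠i} (x - xⱼ)/(xᵢ - xⱼ)

L_0(-1.4) = (-1.4 - (-2))/(-3 - (-2)) × (-1.4 - (-1))/(-3 - (-1)) × (-1.4 - 0)/(-3 - 0) = -0.056000
L_1(-1.4) = (-1.4 - (-3))/(-2 - (-3)) × (-1.4 - (-1))/(-2 - (-1)) × (-1.4 - 0)/(-2 - 0) = 0.448000
L_2(-1.4) = (-1.4 - (-3))/(-1 - (-3)) × (-1.4 - (-2))/(-1 - (-2)) × (-1.4 - 0)/(-1 - 0) = 0.672000
L_3(-1.4) = (-1.4 - (-3))/(0 - (-3)) × (-1.4 - (-2))/(0 - (-2)) × (-1.4 - (-1))/(0 - (-1)) = -0.064000

P(-1.4) = 24×L_0(-1.4) + 3×L_1(-1.4) + (-12)×L_2(-1.4) + 24×L_3(-1.4)
P(-1.4) = -9.600000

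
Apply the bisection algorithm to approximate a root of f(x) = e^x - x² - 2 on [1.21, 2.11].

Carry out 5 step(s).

f(x) = e^x - x² - 2
Initial interval: [1.21, 2.11]

Iteration 1:
  c_1 = (1.210000 + 2.110000)/2 = 1.660000
  f(c_1) = f(1.660000) = 0.503711
  f(a) × f(c) < 0, new interval: [1.210000, 1.660000]
Iteration 2:
  c_2 = (1.210000 + 1.660000)/2 = 1.435000
  f(c_2) = f(1.435000) = 0.140420
  f(a) × f(c) < 0, new interval: [1.210000, 1.435000]
Iteration 3:
  c_3 = (1.210000 + 1.435000)/2 = 1.322500
  f(c_3) = f(1.322500) = 0.003785
  f(a) × f(c) < 0, new interval: [1.210000, 1.322500]
Iteration 4:
  c_4 = (1.210000 + 1.322500)/2 = 1.266250
  f(c_4) = f(1.266250) = -0.055865
  f(a) × f(c) ≥ 0, new interval: [1.266250, 1.322500]
Iteration 5:
  c_5 = (1.266250 + 1.322500)/2 = 1.294375
  f(c_5) = f(1.294375) = -0.026692
  f(a) × f(c) ≥ 0, new interval: [1.294375, 1.322500]

After 5 iteration(s), the approximation is c_5 = 1.294375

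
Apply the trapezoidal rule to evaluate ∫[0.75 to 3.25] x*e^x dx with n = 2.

f(x) = x*e^x
a = 0.75, b = 3.25, n = 2
h = (b - a)/n = 1.250000

Trapezoidal rule: (h/2)[f(x₀) + 2f(x₁) + 2f(x₂) + ... + f(xₙ)]

x_0 = 0.7500, f(x_0) = 1.587750, coefficient = 1
x_1 = 2.0000, f(x_1) = 14.778112, coefficient = 2
x_2 = 3.2500, f(x_2) = 83.818605, coefficient = 1

I ≈ (1.250000/2) × 114.962579 = 71.851612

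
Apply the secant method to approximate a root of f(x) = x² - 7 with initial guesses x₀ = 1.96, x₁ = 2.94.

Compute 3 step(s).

f(x) = x² - 7
x₀ = 1.96, x₁ = 2.94

Secant formula: x_{n+1} = x_n - f(x_n)(x_n - x_{n-1})/(f(x_n) - f(x_{n-1}))

Iteration 1:
  f(1.960000) = -3.158400
  f(2.940000) = 1.643600
  x_2 = 2.940000 - 1.643600×(2.940000 - 1.960000)/(1.643600 - (-3.158400))
       = 2.604571
Iteration 2:
  f(2.940000) = 1.643600
  f(2.604571) = -0.216208
  x_3 = 2.604571 - (-0.216208)×(2.604571 - 2.940000)/(-0.216208 - 1.643600)
       = 2.643566
Iteration 3:
  f(2.604571) = -0.216208
  f(2.643566) = -0.011559
  x_4 = 2.643566 - (-0.011559)×(2.643566 - 2.604571)/(-0.011559 - (-0.216208))
       = 2.645768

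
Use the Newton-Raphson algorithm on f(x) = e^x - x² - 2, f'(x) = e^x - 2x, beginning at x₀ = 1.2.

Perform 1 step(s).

f(x) = e^x - x² - 2
f'(x) = e^x - 2x
x₀ = 1.2

Newton-Raphson formula: x_{n+1} = x_n - f(x_n)/f'(x_n)

Iteration 1:
  f(1.200000) = -0.119883
  f'(1.200000) = 0.920117
  x_1 = 1.200000 - (-0.119883)/0.920117 = 1.330291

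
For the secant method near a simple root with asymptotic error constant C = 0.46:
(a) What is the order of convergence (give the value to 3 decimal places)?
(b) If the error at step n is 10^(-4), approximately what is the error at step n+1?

(a) Secant method has superlinear convergence with order φ = (1+√5)/2 ≈ 1.618.
    This means |e_{n+1}| ≈ C|e_n|^1.618.

(b) With |e_n| = 10^(-4) and C = 0.46:
    |e_{n+1}| ≈ 0.46 × (10^(-4))^1.618 = 0.46 × 10^(-6.47)

(a) ≈ 1.618 (golden ratio); (b) |e_{n+1}| ≈ 1.551e-07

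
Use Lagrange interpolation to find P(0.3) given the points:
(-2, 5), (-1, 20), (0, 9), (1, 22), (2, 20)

Lagrange interpolation formula:
P(x) = Σ yᵢ × Lᵢ(x)
where Lᵢ(x) = Π_{j≠i} (x - xⱼ)/(xᵢ - xⱼ)

L_0(0.3) = (0.3 - (-1))/(-2 - (-1)) × (0.3 - 0)/(-2 - 0) × (0.3 - 1)/(-2 - 1) × (0.3 - 2)/(-2 - 2) = 0.019338
L_1(0.3) = (0.3 - (-2))/(-1 - (-2)) × (0.3 - 0)/(-1 - 0) × (0.3 - 1)/(-1 - 1) × (0.3 - 2)/(-1 - 2) = -0.136850
L_2(0.3) = (0.3 - (-2))/(0 - (-2)) × (0.3 - (-1))/(0 - (-1)) × (0.3 - 1)/(0 - 1) × (0.3 - 2)/(0 - 2) = 0.889525
L_3(0.3) = (0.3 - (-2))/(1 - (-2)) × (0.3 - (-1))/(1 - (-1)) × (0.3 - 0)/(1 - 0) × (0.3 - 2)/(1 - 2) = 0.254150
L_4(0.3) = (0.3 - (-2))/(2 - (-2)) × (0.3 - (-1))/(2 - (-1)) × (0.3 - 0)/(2 - 0) × (0.3 - 1)/(2 - 1) = -0.026162

P(0.3) = 5×L_0(0.3) + 20×L_1(0.3) + 9×L_2(0.3) + 22×L_3(0.3) + 20×L_4(0.3)
P(0.3) = 10.433462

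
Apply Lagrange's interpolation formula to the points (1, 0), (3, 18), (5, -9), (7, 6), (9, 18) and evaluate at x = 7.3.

Lagrange interpolation formula:
P(x) = Σ yᵢ × Lᵢ(x)
where Lᵢ(x) = Π_{j≠i} (x - xⱼ)/(xᵢ - xⱼ)

L_0(7.3) = (7.3 - 3)/(1 - 3) × (7.3 - 5)/(1 - 5) × (7.3 - 7)/(1 - 7) × (7.3 - 9)/(1 - 9) = -0.013135
L_1(7.3) = (7.3 - 1)/(3 - 1) × (7.3 - 5)/(3 - 5) × (7.3 - 7)/(3 - 7) × (7.3 - 9)/(3 - 9) = 0.076978
L_2(7.3) = (7.3 - 1)/(5 - 1) × (7.3 - 3)/(5 - 3) × (7.3 - 7)/(5 - 7) × (7.3 - 9)/(5 - 9) = -0.215873
L_3(7.3) = (7.3 - 1)/(7 - 1) × (7.3 - 3)/(7 - 3) × (7.3 - 5)/(7 - 5) × (7.3 - 9)/(7 - 9) = 1.103353
L_4(7.3) = (7.3 - 1)/(9 - 1) × (7.3 - 3)/(9 - 3) × (7.3 - 5)/(9 - 5) × (7.3 - 7)/(9 - 7) = 0.048677

P(7.3) = 0×L_0(7.3) + 18×L_1(7.3) + (-9)×L_2(7.3) + 6×L_3(7.3) + 18×L_4(7.3)
P(7.3) = 10.824778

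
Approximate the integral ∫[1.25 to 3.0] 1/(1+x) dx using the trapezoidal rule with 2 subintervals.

f(x) = 1/(1+x)
a = 1.25, b = 3.0, n = 2
h = (b - a)/n = 0.875000

Trapezoidal rule: (h/2)[f(x₀) + 2f(x₁) + 2f(x₂) + ... + f(xₙ)]

x_0 = 1.2500, f(x_0) = 0.444444, coefficient = 1
x_1 = 2.1250, f(x_1) = 0.320000, coefficient = 2
x_2 = 3.0000, f(x_2) = 0.250000, coefficient = 1

I ≈ (0.875000/2) × 1.334444 = 0.583819
Exact value: 0.575364
Error: 0.008455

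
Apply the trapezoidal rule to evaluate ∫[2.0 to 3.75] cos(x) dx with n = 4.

f(x) = cos(x)
a = 2.0, b = 3.75, n = 4
h = (b - a)/n = 0.437500

Trapezoidal rule: (h/2)[f(x₀) + 2f(x₁) + 2f(x₂) + ... + f(xₙ)]

x_0 = 2.0000, f(x_0) = -0.416147, coefficient = 1
x_1 = 2.4375, f(x_1) = -0.762199, coefficient = 2
x_2 = 2.8750, f(x_2) = -0.964674, coefficient = 2
x_3 = 3.3125, f(x_3) = -0.985431, coefficient = 2
x_4 = 3.7500, f(x_4) = -0.820559, coefficient = 1

I ≈ (0.437500/2) × -6.661315 = -1.457163
Exact value: -1.480859
Error: 0.023696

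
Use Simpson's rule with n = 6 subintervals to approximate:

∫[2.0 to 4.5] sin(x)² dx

f(x) = sin(x)²
a = 2.0, b = 4.5, n = 6
h = (b - a)/n = 0.416667

Simpson's rule: (h/3)[f(x₀) + 4f(x₁) + 2f(x₂) + ... + f(xₙ)]

x_0 = 2.0000, f(x_0) = 0.826822, coefficient = 1
x_1 = 2.4167, f(x_1) = 0.439675, coefficient = 4
x_2 = 2.8333, f(x_2) = 0.092052, coefficient = 2
x_3 = 3.2500, f(x_3) = 0.011706, coefficient = 4
x_4 = 3.6667, f(x_4) = 0.251279, coefficient = 2
x_5 = 4.0833, f(x_5) = 0.653807, coefficient = 4
x_6 = 4.5000, f(x_6) = 0.955565, coefficient = 1

I ≈ (0.416667/3) × 6.889802 = 0.956917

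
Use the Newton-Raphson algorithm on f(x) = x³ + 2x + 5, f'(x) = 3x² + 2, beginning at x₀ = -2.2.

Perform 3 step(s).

f(x) = x³ + 2x + 5
f'(x) = 3x² + 2
x₀ = -2.2

Newton-Raphson formula: x_{n+1} = x_n - f(x_n)/f'(x_n)

Iteration 1:
  f(-2.200000) = -10.048000
  f'(-2.200000) = 16.520000
  x_1 = -2.200000 - (-10.048000)/16.520000 = -1.591768
Iteration 2:
  f(-1.591768) = -2.216635
  f'(-1.591768) = 9.601172
  x_2 = -1.591768 - (-2.216635)/9.601172 = -1.360896
Iteration 3:
  f(-1.360896) = -0.242225
  f'(-1.360896) = 7.556116
  x_3 = -1.360896 - (-0.242225)/7.556116 = -1.328839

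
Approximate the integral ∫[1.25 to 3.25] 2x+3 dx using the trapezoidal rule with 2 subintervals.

f(x) = 2x+3
a = 1.25, b = 3.25, n = 2
h = (b - a)/n = 1.000000

Trapezoidal rule: (h/2)[f(x₀) + 2f(x₁) + 2f(x₂) + ... + f(xₙ)]

x_0 = 1.2500, f(x_0) = 5.500000, coefficient = 1
x_1 = 2.2500, f(x_1) = 7.500000, coefficient = 2
x_2 = 3.2500, f(x_2) = 9.500000, coefficient = 1

I ≈ (1.000000/2) × 30.000000 = 15.000000
Exact value: 15.000000
Error: 0.000000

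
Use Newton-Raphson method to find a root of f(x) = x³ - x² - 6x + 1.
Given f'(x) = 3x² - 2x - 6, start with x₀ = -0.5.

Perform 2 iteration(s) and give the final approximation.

f(x) = x³ - x² - 6x + 1
f'(x) = 3x² - 2x - 6
x₀ = -0.5

Newton-Raphson formula: x_{n+1} = x_n - f(x_n)/f'(x_n)

Iteration 1:
  f(-0.500000) = 3.625000
  f'(-0.500000) = -4.250000
  x_1 = -0.500000 - 3.625000/(-4.250000) = 0.352941
Iteration 2:
  f(0.352941) = -1.198250
  f'(0.352941) = -6.332180
  x_2 = 0.352941 - (-1.198250)/(-6.332180) = 0.163709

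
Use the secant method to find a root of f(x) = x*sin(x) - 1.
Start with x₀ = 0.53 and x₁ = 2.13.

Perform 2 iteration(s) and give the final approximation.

f(x) = x*sin(x) - 1
x₀ = 0.53, x₁ = 2.13

Secant formula: x_{n+1} = x_n - f(x_n)(x_n - x_{n-1})/(f(x_n) - f(x_{n-1}))

Iteration 1:
  f(0.530000) = -0.732067
  f(2.130000) = 0.805554
  x_2 = 2.130000 - 0.805554×(2.130000 - 0.530000)/(0.805554 - (-0.732067))
       = 1.291766
Iteration 2:
  f(2.130000) = 0.805554
  f(1.291766) = 0.241805
  x_3 = 1.291766 - 0.241805×(1.291766 - 2.130000)/(0.241805 - 0.805554)
       = 0.932229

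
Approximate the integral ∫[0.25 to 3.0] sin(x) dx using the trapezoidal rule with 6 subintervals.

f(x) = sin(x)
a = 0.25, b = 3.0, n = 6
h = (b - a)/n = 0.458333

Trapezoidal rule: (h/2)[f(x₀) + 2f(x₁) + 2f(x₂) + ... + f(xₙ)]

x_0 = 0.2500, f(x_0) = 0.247404, coefficient = 1
x_1 = 0.7083, f(x_1) = 0.650569, coefficient = 2
x_2 = 1.1667, f(x_2) = 0.919445, coefficient = 2
x_3 = 1.6250, f(x_3) = 0.998531, coefficient = 2
x_4 = 2.0833, f(x_4) = 0.871503, coefficient = 2
x_5 = 2.5417, f(x_5) = 0.564581, coefficient = 2
x_6 = 3.0000, f(x_6) = 0.141120, coefficient = 1

I ≈ (0.458333/2) × 8.397784 = 1.924492
Exact value: 1.958905
Error: 0.034413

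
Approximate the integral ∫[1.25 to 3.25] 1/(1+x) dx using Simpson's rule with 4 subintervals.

f(x) = 1/(1+x)
a = 1.25, b = 3.25, n = 4
h = (b - a)/n = 0.500000

Simpson's rule: (h/3)[f(x₀) + 4f(x₁) + 2f(x₂) + ... + f(xₙ)]

x_0 = 1.2500, f(x_0) = 0.444444, coefficient = 1
x_1 = 1.7500, f(x_1) = 0.363636, coefficient = 4
x_2 = 2.2500, f(x_2) = 0.307692, coefficient = 2
x_3 = 2.7500, f(x_3) = 0.266667, coefficient = 4
x_4 = 3.2500, f(x_4) = 0.235294, coefficient = 1

I ≈ (0.500000/3) × 3.816335 = 0.636056
Exact value: 0.635989
Error: 0.000067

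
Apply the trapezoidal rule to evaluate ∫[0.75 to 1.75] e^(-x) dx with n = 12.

f(x) = e^(-x)
a = 0.75, b = 1.75, n = 12
h = (b - a)/n = 0.083333

Trapezoidal rule: (h/2)[f(x₀) + 2f(x₁) + 2f(x₂) + ... + f(xₙ)]

x_0 = 0.7500, f(x_0) = 0.472367, coefficient = 1
x_1 = 0.8333, f(x_1) = 0.434598, coefficient = 2
x_2 = 0.9167, f(x_2) = 0.399850, coefficient = 2
x_3 = 1.0000, f(x_3) = 0.367879, coefficient = 2
x_4 = 1.0833, f(x_4) = 0.338465, coefficient = 2
x_5 = 1.1667, f(x_5) = 0.311403, coefficient = 2
x_6 = 1.2500, f(x_6) = 0.286505, coefficient = 2
x_7 = 1.3333, f(x_7) = 0.263597, coefficient = 2
x_8 = 1.4167, f(x_8) = 0.242521, coefficient = 2
x_9 = 1.5000, f(x_9) = 0.223130, coefficient = 2
x_10 = 1.5833, f(x_10) = 0.205290, coefficient = 2
x_11 = 1.6667, f(x_11) = 0.188876, coefficient = 2
x_12 = 1.7500, f(x_12) = 0.173774, coefficient = 1

I ≈ (0.083333/2) × 7.170369 = 0.298765
Exact value: 0.298593
Error: 0.000173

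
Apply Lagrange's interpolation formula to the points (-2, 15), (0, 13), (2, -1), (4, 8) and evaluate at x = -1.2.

Lagrange interpolation formula:
P(x) = Σ yᵢ × Lᵢ(x)
where Lᵢ(x) = Π_{j≠i} (x - xⱼ)/(xᵢ - xⱼ)

L_0(-1.2) = (-1.2 - 0)/(-2 - 0) × (-1.2 - 2)/(-2 - 2) × (-1.2 - 4)/(-2 - 4) = 0.416000
L_1(-1.2) = (-1.2 - (-2))/(0 - (-2)) × (-1.2 - 2)/(0 - 2) × (-1.2 - 4)/(0 - 4) = 0.832000
L_2(-1.2) = (-1.2 - (-2))/(2 - (-2)) × (-1.2 - 0)/(2 - 0) × (-1.2 - 4)/(2 - 4) = -0.312000
L_3(-1.2) = (-1.2 - (-2))/(4 - (-2)) × (-1.2 - 0)/(4 - 0) × (-1.2 - 2)/(4 - 2) = 0.064000

P(-1.2) = 15×L_0(-1.2) + 13×L_1(-1.2) + (-1)×L_2(-1.2) + 8×L_3(-1.2)
P(-1.2) = 17.880000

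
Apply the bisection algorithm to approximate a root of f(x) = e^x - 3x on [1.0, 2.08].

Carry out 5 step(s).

f(x) = e^x - 3x
Initial interval: [1.0, 2.08]

Iteration 1:
  c_1 = (1.000000 + 2.080000)/2 = 1.540000
  f(c_1) = f(1.540000) = 0.044590
  f(a) × f(c) < 0, new interval: [1.000000, 1.540000]
Iteration 2:
  c_2 = (1.000000 + 1.540000)/2 = 1.270000
  f(c_2) = f(1.270000) = -0.249147
  f(a) × f(c) ≥ 0, new interval: [1.270000, 1.540000]
Iteration 3:
  c_3 = (1.270000 + 1.540000)/2 = 1.405000
  f(c_3) = f(1.405000) = -0.139473
  f(a) × f(c) ≥ 0, new interval: [1.405000, 1.540000]
Iteration 4:
  c_4 = (1.405000 + 1.540000)/2 = 1.472500
  f(c_4) = f(1.472500) = -0.057378
  f(a) × f(c) ≥ 0, new interval: [1.472500, 1.540000]
Iteration 5:
  c_5 = (1.472500 + 1.540000)/2 = 1.506250
  f(c_5) = f(1.506250) = -0.008963
  f(a) × f(c) ≥ 0, new interval: [1.506250, 1.540000]

After 5 iteration(s), the approximation is c_5 = 1.506250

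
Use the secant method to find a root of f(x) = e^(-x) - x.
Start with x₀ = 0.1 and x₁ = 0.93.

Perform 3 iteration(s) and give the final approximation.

f(x) = e^(-x) - x
x₀ = 0.1, x₁ = 0.93

Secant formula: x_{n+1} = x_n - f(x_n)(x_n - x_{n-1})/(f(x_n) - f(x_{n-1}))

Iteration 1:
  f(0.100000) = 0.804837
  f(0.930000) = -0.535446
  x_2 = 0.930000 - (-0.535446)×(0.930000 - 0.100000)/(-0.535446 - 0.804837)
       = 0.598413
Iteration 2:
  f(0.930000) = -0.535446
  f(0.598413) = -0.048730
  x_3 = 0.598413 - (-0.048730)×(0.598413 - 0.930000)/(-0.048730 - (-0.535446))
       = 0.565215
Iteration 3:
  f(0.598413) = -0.048730
  f(0.565215) = 0.003023
  x_4 = 0.565215 - 0.003023×(0.565215 - 0.598413)/(0.003023 - (-0.048730))
       = 0.567154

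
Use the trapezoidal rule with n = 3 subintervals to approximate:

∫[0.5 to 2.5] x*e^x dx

f(x) = x*e^x
a = 0.5, b = 2.5, n = 3
h = (b - a)/n = 0.666667

Trapezoidal rule: (h/2)[f(x₀) + 2f(x₁) + 2f(x₂) + ... + f(xₙ)]

x_0 = 0.5000, f(x_0) = 0.824361, coefficient = 1
x_1 = 1.1667, f(x_1) = 3.746482, coefficient = 2
x_2 = 1.8333, f(x_2) = 11.466952, coefficient = 2
x_3 = 2.5000, f(x_3) = 30.456235, coefficient = 1

I ≈ (0.666667/2) × 61.707464 = 20.569155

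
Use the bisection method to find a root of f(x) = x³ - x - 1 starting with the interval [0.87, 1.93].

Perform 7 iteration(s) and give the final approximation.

f(x) = x³ - x - 1
Initial interval: [0.87, 1.93]

Iteration 1:
  c_1 = (0.870000 + 1.930000)/2 = 1.400000
  f(c_1) = f(1.400000) = 0.344000
  f(a) × f(c) < 0, new interval: [0.870000, 1.400000]
Iteration 2:
  c_2 = (0.870000 + 1.400000)/2 = 1.135000
  f(c_2) = f(1.135000) = -0.672865
  f(a) × f(c) ≥ 0, new interval: [1.135000, 1.400000]
Iteration 3:
  c_3 = (1.135000 + 1.400000)/2 = 1.267500
  f(c_3) = f(1.267500) = -0.231190
  f(a) × f(c) ≥ 0, new interval: [1.267500, 1.400000]
Iteration 4:
  c_4 = (1.267500 + 1.400000)/2 = 1.333750
  f(c_4) = f(1.333750) = 0.038843
  f(a) × f(c) < 0, new interval: [1.267500, 1.333750]
Iteration 5:
  c_5 = (1.267500 + 1.333750)/2 = 1.300625
  f(c_5) = f(1.300625) = -0.100455
  f(a) × f(c) ≥ 0, new interval: [1.300625, 1.333750]
Iteration 6:
  c_6 = (1.300625 + 1.333750)/2 = 1.317188
  f(c_6) = f(1.317188) = -0.031890
  f(a) × f(c) ≥ 0, new interval: [1.317188, 1.333750]
Iteration 7:
  c_7 = (1.317188 + 1.333750)/2 = 1.325469
  f(c_7) = f(1.325469) = 0.003204
  f(a) × f(c) < 0, new interval: [1.317188, 1.325469]

After 7 iteration(s), the approximation is c_7 = 1.325469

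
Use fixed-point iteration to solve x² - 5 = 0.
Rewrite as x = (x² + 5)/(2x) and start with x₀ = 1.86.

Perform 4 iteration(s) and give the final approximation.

Equation: x² - 5 = 0
Fixed-point form: x = (x² + 5)/(2x)
x₀ = 1.86

x_1 = g(1.860000) = 2.274086
x_2 = g(2.274086) = 2.236386
x_3 = g(2.236386) = 2.236068
x_4 = g(2.236068) = 2.236068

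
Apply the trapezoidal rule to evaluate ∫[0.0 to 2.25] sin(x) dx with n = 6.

f(x) = sin(x)
a = 0.0, b = 2.25, n = 6
h = (b - a)/n = 0.375000

Trapezoidal rule: (h/2)[f(x₀) + 2f(x₁) + 2f(x₂) + ... + f(xₙ)]

x_0 = 0.0000, f(x_0) = 0.000000, coefficient = 1
x_1 = 0.3750, f(x_1) = 0.366273, coefficient = 2
x_2 = 0.7500, f(x_2) = 0.681639, coefficient = 2
x_3 = 1.1250, f(x_3) = 0.902268, coefficient = 2
x_4 = 1.5000, f(x_4) = 0.997495, coefficient = 2
x_5 = 1.8750, f(x_5) = 0.954086, coefficient = 2
x_6 = 2.2500, f(x_6) = 0.778073, coefficient = 1

I ≈ (0.375000/2) × 8.581592 = 1.609049
Exact value: 1.628174
Error: 0.019125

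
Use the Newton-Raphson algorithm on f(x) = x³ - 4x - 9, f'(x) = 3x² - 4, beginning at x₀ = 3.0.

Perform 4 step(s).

f(x) = x³ - 4x - 9
f'(x) = 3x² - 4
x₀ = 3.0

Newton-Raphson formula: x_{n+1} = x_n - f(x_n)/f'(x_n)

Iteration 1:
  f(3.000000) = 6.000000
  f'(3.000000) = 23.000000
  x_1 = 3.000000 - 6.000000/23.000000 = 2.739130
Iteration 2:
  f(2.739130) = 0.594723
  f'(2.739130) = 18.508507
  x_2 = 2.739130 - 0.594723/18.508507 = 2.706998
Iteration 3:
  f(2.706998) = 0.008451
  f'(2.706998) = 17.983514
  x_3 = 2.706998 - 0.008451/17.983514 = 2.706528
Iteration 4:
  f(2.706528) = 0.000002
  f'(2.706528) = 17.975882
  x_4 = 2.706528 - 0.000002/17.975882 = 2.706528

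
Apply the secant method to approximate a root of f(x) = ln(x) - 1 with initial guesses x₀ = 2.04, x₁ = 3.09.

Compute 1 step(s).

f(x) = ln(x) - 1
x₀ = 2.04, x₁ = 3.09

Secant formula: x_{n+1} = x_n - f(x_n)(x_n - x_{n-1})/(f(x_n) - f(x_{n-1}))

Iteration 1:
  f(2.040000) = -0.287050
  f(3.090000) = 0.128171
  x_2 = 3.090000 - 0.128171×(3.090000 - 2.040000)/(0.128171 - (-0.287050))
       = 2.765885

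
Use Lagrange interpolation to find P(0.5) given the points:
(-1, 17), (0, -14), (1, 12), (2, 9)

Lagrange interpolation formula:
P(x) = Σ yᵢ × Lᵢ(x)
where Lᵢ(x) = Π_{j≠i} (x - xⱼ)/(xᵢ - xⱼ)

L_0(0.5) = (0.5 - 0)/(-1 - 0) × (0.5 - 1)/(-1 - 1) × (0.5 - 2)/(-1 - 2) = -0.062500
L_1(0.5) = (0.5 - (-1))/(0 - (-1)) × (0.5 - 1)/(0 - 1) × (0.5 - 2)/(0 - 2) = 0.562500
L_2(0.5) = (0.5 - (-1))/(1 - (-1)) × (0.5 - 0)/(1 - 0) × (0.5 - 2)/(1 - 2) = 0.562500
L_3(0.5) = (0.5 - (-1))/(2 - (-1)) × (0.5 - 0)/(2 - 0) × (0.5 - 1)/(2 - 1) = -0.062500

P(0.5) = 17×L_0(0.5) + (-14)×L_1(0.5) + 12×L_2(0.5) + 9×L_3(0.5)
P(0.5) = -2.750000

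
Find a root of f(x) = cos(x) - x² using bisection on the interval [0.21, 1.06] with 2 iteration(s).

f(x) = cos(x) - x²
Initial interval: [0.21, 1.06]

Iteration 1:
  c_1 = (0.210000 + 1.060000)/2 = 0.635000
  f(c_1) = f(0.635000) = 0.401847
  f(a) × f(c) ≥ 0, new interval: [0.635000, 1.060000]
Iteration 2:
  c_2 = (0.635000 + 1.060000)/2 = 0.847500
  f(c_2) = f(0.847500) = -0.056397
  f(a) × f(c) < 0, new interval: [0.635000, 0.847500]

After 2 iteration(s), the approximation is c_2 = 0.847500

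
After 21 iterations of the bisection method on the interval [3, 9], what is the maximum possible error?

Bisection error bound: |error| ≤ (b-a)/2^n
|error| ≤ (9 - 3)/2^21 = 6/2^21
|error| ≤ 0.0000028610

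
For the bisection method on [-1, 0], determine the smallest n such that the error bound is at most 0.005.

We need (b-a)/2^n ≤ 0.005
(0 - (-1))/2^n ≤ 0.005
1/2^n ≤ 0.005
2^n ≥ 200
n ≥ log₂(200) = 7.64
n ≥ 8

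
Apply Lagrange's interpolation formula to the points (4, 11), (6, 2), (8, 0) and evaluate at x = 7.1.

Lagrange interpolation formula:
P(x) = Σ yᵢ × Lᵢ(x)
where Lᵢ(x) = Π_{j≠i} (x - xⱼ)/(xᵢ - xⱼ)

L_0(7.1) = (7.1 - 6)/(4 - 6) × (7.1 - 8)/(4 - 8) = -0.123750
L_1(7.1) = (7.1 - 4)/(6 - 4) × (7.1 - 8)/(6 - 8) = 0.697500
L_2(7.1) = (7.1 - 4)/(8 - 4) × (7.1 - 6)/(8 - 6) = 0.426250

P(7.1) = 11×L_0(7.1) + 2×L_1(7.1) + 0×L_2(7.1)
P(7.1) = 0.033750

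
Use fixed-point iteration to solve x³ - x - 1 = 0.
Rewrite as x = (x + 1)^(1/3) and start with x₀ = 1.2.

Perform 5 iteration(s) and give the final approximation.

Equation: x³ - x - 1 = 0
Fixed-point form: x = (x + 1)^(1/3)
x₀ = 1.2

x_1 = g(1.200000) = 1.300591
x_2 = g(1.300591) = 1.320119
x_3 = g(1.320119) = 1.323844
x_4 = g(1.323844) = 1.324552
x_5 = g(1.324552) = 1.324686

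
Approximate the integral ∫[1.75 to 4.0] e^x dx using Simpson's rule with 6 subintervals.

f(x) = e^x
a = 1.75, b = 4.0, n = 6
h = (b - a)/n = 0.375000

Simpson's rule: (h/3)[f(x₀) + 4f(x₁) + 2f(x₂) + ... + f(xₙ)]

x_0 = 1.7500, f(x_0) = 5.754603, coefficient = 1
x_1 = 2.1250, f(x_1) = 8.372897, coefficient = 4
x_2 = 2.5000, f(x_2) = 12.182494, coefficient = 2
x_3 = 2.8750, f(x_3) = 17.725424, coefficient = 4
x_4 = 3.2500, f(x_4) = 25.790340, coefficient = 2
x_5 = 3.6250, f(x_5) = 37.524723, coefficient = 4
x_6 = 4.0000, f(x_6) = 54.598150, coefficient = 1

I ≈ (0.375000/3) × 390.790600 = 48.848825
Exact value: 48.843547
Error: 0.005278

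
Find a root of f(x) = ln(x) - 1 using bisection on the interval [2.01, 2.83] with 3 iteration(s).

f(x) = ln(x) - 1
Initial interval: [2.01, 2.83]

Iteration 1:
  c_1 = (2.010000 + 2.830000)/2 = 2.420000
  f(c_1) = f(2.420000) = -0.116232
  f(a) × f(c) ≥ 0, new interval: [2.420000, 2.830000]
Iteration 2:
  c_2 = (2.420000 + 2.830000)/2 = 2.625000
  f(c_2) = f(2.625000) = -0.034919
  f(a) × f(c) ≥ 0, new interval: [2.625000, 2.830000]
Iteration 3:
  c_3 = (2.625000 + 2.830000)/2 = 2.727500
  f(c_3) = f(2.727500) = 0.003385
  f(a) × f(c) < 0, new interval: [2.625000, 2.727500]

After 3 iteration(s), the approximation is c_3 = 2.727500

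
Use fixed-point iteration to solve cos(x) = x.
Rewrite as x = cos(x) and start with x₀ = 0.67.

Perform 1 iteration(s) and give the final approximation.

Equation: cos(x) = x
Fixed-point form: x = cos(x)
x₀ = 0.67

x_1 = g(0.670000) = 0.783822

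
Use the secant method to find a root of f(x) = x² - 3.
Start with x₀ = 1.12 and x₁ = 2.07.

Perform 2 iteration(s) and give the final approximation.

f(x) = x² - 3
x₀ = 1.12, x₁ = 2.07

Secant formula: x_{n+1} = x_n - f(x_n)(x_n - x_{n-1})/(f(x_n) - f(x_{n-1}))

Iteration 1:
  f(1.120000) = -1.745600
  f(2.070000) = 1.284900
  x_2 = 2.070000 - 1.284900×(2.070000 - 1.120000)/(1.284900 - (-1.745600))
       = 1.667210
Iteration 2:
  f(2.070000) = 1.284900
  f(1.667210) = -0.220411
  x_3 = 1.667210 - (-0.220411)×(1.667210 - 2.070000)/(-0.220411 - 1.284900)
       = 1.726187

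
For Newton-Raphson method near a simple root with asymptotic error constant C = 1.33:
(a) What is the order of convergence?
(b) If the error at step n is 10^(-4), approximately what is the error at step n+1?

(a) Newton-Raphson has quadratic (order 2) convergence near simple roots.
    This means |e_{n+1}| ≈ C|e_n|².

(b) With |e_n| = 10^(-4) and C = 1.33:
    |e_{n+1}| ≈ 1.33 × (10^(-4))² = 1.33 × 10^(-8)

(a) 2 (quadratic); (b) |e_{n+1}| ≈ 1.330e-08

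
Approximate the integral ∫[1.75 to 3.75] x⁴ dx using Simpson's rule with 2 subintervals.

f(x) = x⁴
a = 1.75, b = 3.75, n = 2
h = (b - a)/n = 1.000000

Simpson's rule: (h/3)[f(x₀) + 4f(x₁) + 2f(x₂) + ... + f(xₙ)]

x_0 = 1.7500, f(x_0) = 9.378906, coefficient = 1
x_1 = 2.7500, f(x_1) = 57.191406, coefficient = 4
x_2 = 3.7500, f(x_2) = 197.753906, coefficient = 1

I ≈ (1.000000/3) × 435.898438 = 145.299479
Exact value: 145.032813
Error: 0.266667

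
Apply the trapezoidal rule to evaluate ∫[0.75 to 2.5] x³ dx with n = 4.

f(x) = x³
a = 0.75, b = 2.5, n = 4
h = (b - a)/n = 0.437500

Trapezoidal rule: (h/2)[f(x₀) + 2f(x₁) + 2f(x₂) + ... + f(xₙ)]

x_0 = 0.7500, f(x_0) = 0.421875, coefficient = 1
x_1 = 1.1875, f(x_1) = 1.674561, coefficient = 2
x_2 = 1.6250, f(x_2) = 4.291016, coefficient = 2
x_3 = 2.0625, f(x_3) = 8.773682, coefficient = 2
x_4 = 2.5000, f(x_4) = 15.625000, coefficient = 1

I ≈ (0.437500/2) × 45.525391 = 9.958679
Exact value: 9.686523
Error: 0.272156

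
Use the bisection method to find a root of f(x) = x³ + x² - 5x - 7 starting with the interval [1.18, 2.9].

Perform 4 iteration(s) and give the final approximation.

f(x) = x³ + x² - 5x - 7
Initial interval: [1.18, 2.9]

Iteration 1:
  c_1 = (1.180000 + 2.900000)/2 = 2.040000
  f(c_1) = f(2.040000) = -4.548736
  f(a) × f(c) ≥ 0, new interval: [2.040000, 2.900000]
Iteration 2:
  c_2 = (2.040000 + 2.900000)/2 = 2.470000
  f(c_2) = f(2.470000) = 1.820123
  f(a) × f(c) < 0, new interval: [2.040000, 2.470000]
Iteration 3:
  c_3 = (2.040000 + 2.470000)/2 = 2.255000
  f(c_3) = f(2.255000) = -1.723244
  f(a) × f(c) ≥ 0, new interval: [2.255000, 2.470000]
Iteration 4:
  c_4 = (2.255000 + 2.470000)/2 = 2.362500
  f(c_4) = f(2.362500) = -0.045021
  f(a) × f(c) ≥ 0, new interval: [2.362500, 2.470000]

After 4 iteration(s), the approximation is c_4 = 2.362500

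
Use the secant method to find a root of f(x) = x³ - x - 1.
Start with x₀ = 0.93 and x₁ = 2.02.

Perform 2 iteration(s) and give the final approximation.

f(x) = x³ - x - 1
x₀ = 0.93, x₁ = 2.02

Secant formula: x_{n+1} = x_n - f(x_n)(x_n - x_{n-1})/(f(x_n) - f(x_{n-1}))

Iteration 1:
  f(0.930000) = -1.125643
  f(2.020000) = 5.222408
  x_2 = 2.020000 - 5.222408×(2.020000 - 0.930000)/(5.222408 - (-1.125643))
       = 1.123280
Iteration 2:
  f(2.020000) = 5.222408
  f(1.123280) = -0.705973
  x_3 = 1.123280 - (-0.705973)×(1.123280 - 2.020000)/(-0.705973 - 5.222408)
       = 1.230065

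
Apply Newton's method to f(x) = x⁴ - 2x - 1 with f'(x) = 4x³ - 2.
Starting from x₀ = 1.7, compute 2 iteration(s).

f(x) = x⁴ - 2x - 1
f'(x) = 4x³ - 2
x₀ = 1.7

Newton-Raphson formula: x_{n+1} = x_n - f(x_n)/f'(x_n)

Iteration 1:
  f(1.700000) = 3.952100
  f'(1.700000) = 17.652000
  x_1 = 1.700000 - 3.952100/17.652000 = 1.476110
Iteration 2:
  f(1.476110) = 0.795392
  f'(1.476110) = 10.865198
  x_2 = 1.476110 - 0.795392/10.865198 = 1.402905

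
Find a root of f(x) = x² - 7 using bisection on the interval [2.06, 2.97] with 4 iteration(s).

f(x) = x² - 7
Initial interval: [2.06, 2.97]

Iteration 1:
  c_1 = (2.060000 + 2.970000)/2 = 2.515000
  f(c_1) = f(2.515000) = -0.674775
  f(a) × f(c) ≥ 0, new interval: [2.515000, 2.970000]
Iteration 2:
  c_2 = (2.515000 + 2.970000)/2 = 2.742500
  f(c_2) = f(2.742500) = 0.521306
  f(a) × f(c) < 0, new interval: [2.515000, 2.742500]
Iteration 3:
  c_3 = (2.515000 + 2.742500)/2 = 2.628750
  f(c_3) = f(2.628750) = -0.089673
  f(a) × f(c) ≥ 0, new interval: [2.628750, 2.742500]
Iteration 4:
  c_4 = (2.628750 + 2.742500)/2 = 2.685625
  f(c_4) = f(2.685625) = 0.212582
  f(a) × f(c) < 0, new interval: [2.628750, 2.685625]

After 4 iteration(s), the approximation is c_4 = 2.685625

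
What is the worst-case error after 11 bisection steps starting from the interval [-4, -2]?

Bisection error bound: |error| ≤ (b-a)/2^n
|error| ≤ (-2 - (-4))/2^11 = 2/2^11
|error| ≤ 0.0009765625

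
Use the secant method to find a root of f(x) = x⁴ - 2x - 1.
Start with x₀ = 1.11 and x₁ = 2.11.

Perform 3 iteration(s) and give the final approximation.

f(x) = x⁴ - 2x - 1
x₀ = 1.11, x₁ = 2.11

Secant formula: x_{n+1} = x_n - f(x_n)(x_n - x_{n-1})/(f(x_n) - f(x_{n-1}))

Iteration 1:
  f(1.110000) = -1.701930
  f(2.110000) = 14.601194
  x_2 = 2.110000 - 14.601194×(2.110000 - 1.110000)/(14.601194 - (-1.701930))
       = 1.214393
Iteration 2:
  f(2.110000) = 14.601194
  f(1.214393) = -1.253898
  x_3 = 1.214393 - (-1.253898)×(1.214393 - 2.110000)/(-1.253898 - 14.601194)
       = 1.285222
Iteration 3:
  f(1.214393) = -1.253898
  f(1.285222) = -0.842016
  x_4 = 1.285222 - (-0.842016)×(1.285222 - 1.214393)/(-0.842016 - (-1.253898))
       = 1.430019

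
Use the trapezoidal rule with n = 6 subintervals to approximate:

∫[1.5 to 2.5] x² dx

f(x) = x²
a = 1.5, b = 2.5, n = 6
h = (b - a)/n = 0.166667

Trapezoidal rule: (h/2)[f(x₀) + 2f(x₁) + 2f(x₂) + ... + f(xₙ)]

x_0 = 1.5000, f(x_0) = 2.250000, coefficient = 1
x_1 = 1.6667, f(x_1) = 2.777778, coefficient = 2
x_2 = 1.8333, f(x_2) = 3.361111, coefficient = 2
x_3 = 2.0000, f(x_3) = 4.000000, coefficient = 2
x_4 = 2.1667, f(x_4) = 4.694444, coefficient = 2
x_5 = 2.3333, f(x_5) = 5.444444, coefficient = 2
x_6 = 2.5000, f(x_6) = 6.250000, coefficient = 1

I ≈ (0.166667/2) × 49.055556 = 4.087963
Exact value: 4.083333
Error: 0.004630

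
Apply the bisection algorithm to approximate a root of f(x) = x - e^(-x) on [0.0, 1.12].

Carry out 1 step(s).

f(x) = x - e^(-x)
Initial interval: [0.0, 1.12]

Iteration 1:
  c_1 = (0.000000 + 1.120000)/2 = 0.560000
  f(c_1) = f(0.560000) = -0.011209
  f(a) × f(c) ≥ 0, new interval: [0.560000, 1.120000]

After 1 iteration(s), the approximation is c_1 = 0.560000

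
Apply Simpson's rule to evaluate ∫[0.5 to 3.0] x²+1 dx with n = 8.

f(x) = x²+1
a = 0.5, b = 3.0, n = 8
h = (b - a)/n = 0.312500

Simpson's rule: (h/3)[f(x₀) + 4f(x₁) + 2f(x₂) + ... + f(xₙ)]

x_0 = 0.5000, f(x_0) = 1.250000, coefficient = 1
x_1 = 0.8125, f(x_1) = 1.660156, coefficient = 4
x_2 = 1.1250, f(x_2) = 2.265625, coefficient = 2
x_3 = 1.4375, f(x_3) = 3.066406, coefficient = 4
x_4 = 1.7500, f(x_4) = 4.062500, coefficient = 2
x_5 = 2.0625, f(x_5) = 5.253906, coefficient = 4
x_6 = 2.3750, f(x_6) = 6.640625, coefficient = 2
x_7 = 2.6875, f(x_7) = 8.222656, coefficient = 4
x_8 = 3.0000, f(x_8) = 10.000000, coefficient = 1

I ≈ (0.312500/3) × 110.000000 = 11.458333
Exact value: 11.458333
Error: 0.000000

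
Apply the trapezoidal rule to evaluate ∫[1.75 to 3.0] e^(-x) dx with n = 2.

f(x) = e^(-x)
a = 1.75, b = 3.0, n = 2
h = (b - a)/n = 0.625000

Trapezoidal rule: (h/2)[f(x₀) + 2f(x₁) + 2f(x₂) + ... + f(xₙ)]

x_0 = 1.7500, f(x_0) = 0.173774, coefficient = 1
x_1 = 2.3750, f(x_1) = 0.093014, coefficient = 2
x_2 = 3.0000, f(x_2) = 0.049787, coefficient = 1

I ≈ (0.625000/2) × 0.409590 = 0.127997
Exact value: 0.123987
Error: 0.004010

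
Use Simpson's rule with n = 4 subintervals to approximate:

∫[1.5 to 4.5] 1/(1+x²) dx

f(x) = 1/(1+x²)
a = 1.5, b = 4.5, n = 4
h = (b - a)/n = 0.750000

Simpson's rule: (h/3)[f(x₀) + 4f(x₁) + 2f(x₂) + ... + f(xₙ)]

x_0 = 1.5000, f(x_0) = 0.307692, coefficient = 1
x_1 = 2.2500, f(x_1) = 0.164948, coefficient = 4
x_2 = 3.0000, f(x_2) = 0.100000, coefficient = 2
x_3 = 3.7500, f(x_3) = 0.066390, coefficient = 4
x_4 = 4.5000, f(x_4) = 0.047059, coefficient = 1

I ≈ (0.750000/3) × 1.480105 = 0.370026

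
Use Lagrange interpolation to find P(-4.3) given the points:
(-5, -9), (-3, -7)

Lagrange interpolation formula:
P(x) = Σ yᵢ × Lᵢ(x)
where Lᵢ(x) = Π_{j≠i} (x - xⱼ)/(xᵢ - xⱼ)

L_0(-4.3) = (-4.3 - (-3))/(-5 - (-3)) = 0.650000
L_1(-4.3) = (-4.3 - (-5))/(-3 - (-5)) = 0.350000

P(-4.3) = (-9)×L_0(-4.3) + (-7)×L_1(-4.3)
P(-4.3) = -8.300000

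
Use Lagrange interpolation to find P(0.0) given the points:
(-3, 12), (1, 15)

Lagrange interpolation formula:
P(x) = Σ yᵢ × Lᵢ(x)
where Lᵢ(x) = Π_{j≠i} (x - xⱼ)/(xᵢ - xⱼ)

L_0(0.0) = (0.0 - 1)/(-3 - 1) = 0.250000
L_1(0.0) = (0.0 - (-3))/(1 - (-3)) = 0.750000

P(0.0) = 12×L_0(0.0) + 15×L_1(0.0)
P(0.0) = 14.250000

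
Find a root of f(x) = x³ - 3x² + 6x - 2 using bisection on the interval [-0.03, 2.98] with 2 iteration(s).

f(x) = x³ - 3x² + 6x - 2
Initial interval: [-0.03, 2.98]

Iteration 1:
  c_1 = (-0.030000 + 2.980000)/2 = 1.475000
  f(c_1) = f(1.475000) = 3.532172
  f(a) × f(c) < 0, new interval: [-0.030000, 1.475000]
Iteration 2:
  c_2 = (-0.030000 + 1.475000)/2 = 0.722500
  f(c_2) = f(0.722500) = 1.146131
  f(a) × f(c) < 0, new interval: [-0.030000, 0.722500]

After 2 iteration(s), the approximation is c_2 = 0.722500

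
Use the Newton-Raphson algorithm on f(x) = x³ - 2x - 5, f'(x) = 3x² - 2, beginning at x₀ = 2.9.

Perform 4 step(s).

f(x) = x³ - 2x - 5
f'(x) = 3x² - 2
x₀ = 2.9

Newton-Raphson formula: x_{n+1} = x_n - f(x_n)/f'(x_n)

Iteration 1:
  f(2.900000) = 13.589000
  f'(2.900000) = 23.230000
  x_1 = 2.900000 - 13.589000/23.230000 = 2.315024
Iteration 2:
  f(2.315024) = 2.776939
  f'(2.315024) = 14.078004
  x_2 = 2.315024 - 2.776939/14.078004 = 2.117770
Iteration 3:
  f(2.117770) = 0.262551
  f'(2.117770) = 11.454848
  x_3 = 2.117770 - 0.262551/11.454848 = 2.094849
Iteration 4:
  f(2.094849) = 0.003326
  f'(2.094849) = 11.165182
  x_4 = 2.094849 - 0.003326/11.165182 = 2.094552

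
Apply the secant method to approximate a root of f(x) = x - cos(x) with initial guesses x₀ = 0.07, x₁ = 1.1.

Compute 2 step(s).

f(x) = x - cos(x)
x₀ = 0.07, x₁ = 1.1

Secant formula: x_{n+1} = x_n - f(x_n)(x_n - x_{n-1})/(f(x_n) - f(x_{n-1}))

Iteration 1:
  f(0.070000) = -0.927551
  f(1.100000) = 0.646404
  x_2 = 1.100000 - 0.646404×(1.100000 - 0.070000)/(0.646404 - (-0.927551))
       = 0.676992
Iteration 2:
  f(1.100000) = 0.646404
  f(0.676992) = -0.102469
  x_3 = 0.676992 - (-0.102469)×(0.676992 - 1.100000)/(-0.102469 - 0.646404)
       = 0.734872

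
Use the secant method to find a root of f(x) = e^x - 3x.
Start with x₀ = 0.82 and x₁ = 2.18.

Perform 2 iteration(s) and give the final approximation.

f(x) = e^x - 3x
x₀ = 0.82, x₁ = 2.18

Secant formula: x_{n+1} = x_n - f(x_n)(x_n - x_{n-1})/(f(x_n) - f(x_{n-1}))

Iteration 1:
  f(0.820000) = -0.189500
  f(2.180000) = 2.306306
  x_2 = 2.180000 - 2.306306×(2.180000 - 0.820000)/(2.306306 - (-0.189500))
       = 0.923261
Iteration 2:
  f(2.180000) = 2.306306
  f(0.923261) = -0.252297
  x_3 = 0.923261 - (-0.252297)×(0.923261 - 2.180000)/(-0.252297 - 2.306306)
       = 1.047185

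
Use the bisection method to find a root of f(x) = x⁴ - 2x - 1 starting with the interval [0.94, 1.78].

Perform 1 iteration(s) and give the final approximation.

f(x) = x⁴ - 2x - 1
Initial interval: [0.94, 1.78]

Iteration 1:
  c_1 = (0.940000 + 1.780000)/2 = 1.360000
  f(c_1) = f(1.360000) = -0.298980
  f(a) × f(c) ≥ 0, new interval: [1.360000, 1.780000]

After 1 iteration(s), the approximation is c_1 = 1.360000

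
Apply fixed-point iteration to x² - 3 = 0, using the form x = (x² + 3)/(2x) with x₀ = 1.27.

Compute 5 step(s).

Equation: x² - 3 = 0
Fixed-point form: x = (x² + 3)/(2x)
x₀ = 1.27

x_1 = g(1.270000) = 1.816102
x_2 = g(1.816102) = 1.733996
x_3 = g(1.733996) = 1.732052
x_4 = g(1.732052) = 1.732051
x_5 = g(1.732051) = 1.732051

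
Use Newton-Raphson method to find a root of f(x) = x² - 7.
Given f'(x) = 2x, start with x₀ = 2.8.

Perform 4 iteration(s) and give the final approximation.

f(x) = x² - 7
f'(x) = 2x
x₀ = 2.8

Newton-Raphson formula: x_{n+1} = x_n - f(x_n)/f'(x_n)

Iteration 1:
  f(2.800000) = 0.840000
  f'(2.800000) = 5.600000
  x_1 = 2.800000 - 0.840000/5.600000 = 2.650000
Iteration 2:
  f(2.650000) = 0.022500
  f'(2.650000) = 5.300000
  x_2 = 2.650000 - 0.022500/5.300000 = 2.645755
Iteration 3:
  f(2.645755) = 0.000018
  f'(2.645755) = 5.291509
  x_3 = 2.645755 - 0.000018/5.291509 = 2.645751
Iteration 4:
  f(2.645751) = 0.000000
  f'(2.645751) = 5.291503
  x_4 = 2.645751 - 0.000000/5.291503 = 2.645751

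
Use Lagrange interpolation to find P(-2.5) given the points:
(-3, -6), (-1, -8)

Lagrange interpolation formula:
P(x) = Σ yᵢ × Lᵢ(x)
where Lᵢ(x) = Π_{j≠i} (x - xⱼ)/(xᵢ - xⱼ)

L_0(-2.5) = (-2.5 - (-1))/(-3 - (-1)) = 0.750000
L_1(-2.5) = (-2.5 - (-3))/(-1 - (-3)) = 0.250000

P(-2.5) = (-6)×L_0(-2.5) + (-8)×L_1(-2.5)
P(-2.5) = -6.500000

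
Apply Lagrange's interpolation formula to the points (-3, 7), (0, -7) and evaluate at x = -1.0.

Lagrange interpolation formula:
P(x) = Σ yᵢ × Lᵢ(x)
where Lᵢ(x) = Π_{j≠i} (x - xⱼ)/(xᵢ - xⱼ)

L_0(-1.0) = (-1.0 - 0)/(-3 - 0) = 0.333333
L_1(-1.0) = (-1.0 - (-3))/(0 - (-3)) = 0.666667

P(-1.0) = 7×L_0(-1.0) + (-7)×L_1(-1.0)
P(-1.0) = -2.333333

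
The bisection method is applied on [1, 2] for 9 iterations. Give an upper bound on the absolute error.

Bisection error bound: |error| ≤ (b-a)/2^n
|error| ≤ (2 - 1)/2^9 = 1/2^9
|error| ≤ 0.0019531250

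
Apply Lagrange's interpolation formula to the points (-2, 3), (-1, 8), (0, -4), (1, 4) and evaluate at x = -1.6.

Lagrange interpolation formula:
P(x) = Σ yᵢ × Lᵢ(x)
where Lᵢ(x) = Π_{j≠i} (x - xⱼ)/(xᵢ - xⱼ)

L_0(-1.6) = (-1.6 - (-1))/(-2 - (-1)) × (-1.6 - 0)/(-2 - 0) × (-1.6 - 1)/(-2 - 1) = 0.416000
L_1(-1.6) = (-1.6 - (-2))/(-1 - (-2)) × (-1.6 - 0)/(-1 - 0) × (-1.6 - 1)/(-1 - 1) = 0.832000
L_2(-1.6) = (-1.6 - (-2))/(0 - (-2)) × (-1.6 - (-1))/(0 - (-1)) × (-1.6 - 1)/(0 - 1) = -0.312000
L_3(-1.6) = (-1.6 - (-2))/(1 - (-2)) × (-1.6 - (-1))/(1 - (-1)) × (-1.6 - 0)/(1 - 0) = 0.064000

P(-1.6) = 3×L_0(-1.6) + 8×L_1(-1.6) + (-4)×L_2(-1.6) + 4×L_3(-1.6)
P(-1.6) = 9.408000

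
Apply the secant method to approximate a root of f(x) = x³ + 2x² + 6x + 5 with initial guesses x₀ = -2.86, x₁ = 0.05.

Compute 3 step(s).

f(x) = x³ + 2x² + 6x + 5
x₀ = -2.86, x₁ = 0.05

Secant formula: x_{n+1} = x_n - f(x_n)(x_n - x_{n-1})/(f(x_n) - f(x_{n-1}))

Iteration 1:
  f(-2.860000) = -19.194456
  f(0.050000) = 5.305125
  x_2 = 0.050000 - 5.305125×(0.050000 - (-2.860000))/(5.305125 - (-19.194456))
       = -0.580130
Iteration 2:
  f(0.050000) = 5.305125
  f(-0.580130) = 1.997080
  x_3 = -0.580130 - 1.997080×(-0.580130 - 0.050000)/(1.997080 - 5.305125)
       = -0.960541
Iteration 3:
  f(-0.580130) = 1.997080
  f(-0.960541) = 0.195797
  x_4 = -0.960541 - 0.195797×(-0.960541 - (-0.580130))/(0.195797 - 1.997080)
       = -1.001892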